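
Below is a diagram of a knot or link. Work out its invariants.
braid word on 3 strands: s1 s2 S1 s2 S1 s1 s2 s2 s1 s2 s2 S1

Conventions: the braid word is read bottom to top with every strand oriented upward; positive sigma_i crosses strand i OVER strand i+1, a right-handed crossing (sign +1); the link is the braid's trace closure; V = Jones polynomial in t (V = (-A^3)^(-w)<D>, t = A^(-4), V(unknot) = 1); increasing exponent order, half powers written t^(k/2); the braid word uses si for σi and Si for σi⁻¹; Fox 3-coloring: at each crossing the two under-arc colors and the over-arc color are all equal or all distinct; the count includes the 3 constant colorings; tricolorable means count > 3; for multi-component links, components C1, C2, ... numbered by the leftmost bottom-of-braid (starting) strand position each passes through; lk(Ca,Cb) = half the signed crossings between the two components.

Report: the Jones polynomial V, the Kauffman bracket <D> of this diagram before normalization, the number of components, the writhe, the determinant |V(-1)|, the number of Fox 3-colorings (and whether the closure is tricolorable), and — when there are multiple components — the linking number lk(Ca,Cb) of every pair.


V(t) = t^2 + 2t^4 - 2t^5 + t^6 - 2t^7 + t^8
bracket: A^-14 - 2A^-10 + A^-6 - 2A^-2 + 2A^2 + A^10, w = +6
1 component, writhe +6, over 12 crossings
det 9, colorings 27 of 3^12 — tricolorable
observation: |V(-1)| = 9: so tricolorable, since 3 divides 9


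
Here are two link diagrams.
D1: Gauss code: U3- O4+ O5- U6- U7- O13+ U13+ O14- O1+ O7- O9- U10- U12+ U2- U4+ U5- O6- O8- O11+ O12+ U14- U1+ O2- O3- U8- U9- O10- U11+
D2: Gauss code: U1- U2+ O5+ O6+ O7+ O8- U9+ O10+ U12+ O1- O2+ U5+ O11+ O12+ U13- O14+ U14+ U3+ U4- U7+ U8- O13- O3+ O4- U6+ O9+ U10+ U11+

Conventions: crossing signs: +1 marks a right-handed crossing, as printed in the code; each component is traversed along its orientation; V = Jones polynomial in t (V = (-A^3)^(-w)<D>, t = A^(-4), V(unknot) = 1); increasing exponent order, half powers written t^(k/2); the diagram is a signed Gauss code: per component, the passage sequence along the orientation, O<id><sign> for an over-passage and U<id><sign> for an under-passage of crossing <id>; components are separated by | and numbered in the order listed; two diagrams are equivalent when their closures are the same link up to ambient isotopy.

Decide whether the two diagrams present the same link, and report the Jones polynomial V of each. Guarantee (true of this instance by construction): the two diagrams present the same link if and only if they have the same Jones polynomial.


equivalent: no
V(D1) = -t^-4 + t^-3 + t^-1  (w -4, c 14, <D> = A^-8 + 1 - A^4)
D2 (bracket -A^-10 + A^-6 - A^-2 + A^2 + A^10; 14 crossings at w = +6): V = t^2 + t^4 - t^5 + t^6 - t^7
why: 2 classes among 2 diagrams; unequal V(t) rules out equality


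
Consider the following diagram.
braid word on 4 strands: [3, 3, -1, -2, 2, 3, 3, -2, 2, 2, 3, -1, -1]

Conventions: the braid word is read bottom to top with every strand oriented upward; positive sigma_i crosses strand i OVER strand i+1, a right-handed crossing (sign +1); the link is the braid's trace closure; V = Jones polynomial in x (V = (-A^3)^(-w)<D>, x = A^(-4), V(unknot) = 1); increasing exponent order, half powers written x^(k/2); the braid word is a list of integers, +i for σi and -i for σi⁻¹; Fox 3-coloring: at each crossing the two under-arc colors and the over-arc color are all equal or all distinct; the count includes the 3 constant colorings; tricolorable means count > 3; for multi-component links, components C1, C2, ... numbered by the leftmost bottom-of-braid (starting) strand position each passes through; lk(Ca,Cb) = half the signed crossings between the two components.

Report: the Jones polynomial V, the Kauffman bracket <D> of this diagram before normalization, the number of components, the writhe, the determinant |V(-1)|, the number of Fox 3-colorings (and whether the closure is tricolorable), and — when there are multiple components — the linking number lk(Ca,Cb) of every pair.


V = -x^-2 + x^-1 - 1 + 3x - 2x^2 + 3x^3 - 2x^4 + x^5 - x^6
<D> = A^-15 - A^-11 + 2A^-7 - 3A^-3 + 2A - 3A^5 + A^9 - A^13 + A^17 (w = +3)
1 component over 13 crossings, w = +3
9 Fox colorings among 3^13, |V(-1)| = 15: tricolorable
why: |V(-1)| = 15: so tricolorable, since 3 divides 15


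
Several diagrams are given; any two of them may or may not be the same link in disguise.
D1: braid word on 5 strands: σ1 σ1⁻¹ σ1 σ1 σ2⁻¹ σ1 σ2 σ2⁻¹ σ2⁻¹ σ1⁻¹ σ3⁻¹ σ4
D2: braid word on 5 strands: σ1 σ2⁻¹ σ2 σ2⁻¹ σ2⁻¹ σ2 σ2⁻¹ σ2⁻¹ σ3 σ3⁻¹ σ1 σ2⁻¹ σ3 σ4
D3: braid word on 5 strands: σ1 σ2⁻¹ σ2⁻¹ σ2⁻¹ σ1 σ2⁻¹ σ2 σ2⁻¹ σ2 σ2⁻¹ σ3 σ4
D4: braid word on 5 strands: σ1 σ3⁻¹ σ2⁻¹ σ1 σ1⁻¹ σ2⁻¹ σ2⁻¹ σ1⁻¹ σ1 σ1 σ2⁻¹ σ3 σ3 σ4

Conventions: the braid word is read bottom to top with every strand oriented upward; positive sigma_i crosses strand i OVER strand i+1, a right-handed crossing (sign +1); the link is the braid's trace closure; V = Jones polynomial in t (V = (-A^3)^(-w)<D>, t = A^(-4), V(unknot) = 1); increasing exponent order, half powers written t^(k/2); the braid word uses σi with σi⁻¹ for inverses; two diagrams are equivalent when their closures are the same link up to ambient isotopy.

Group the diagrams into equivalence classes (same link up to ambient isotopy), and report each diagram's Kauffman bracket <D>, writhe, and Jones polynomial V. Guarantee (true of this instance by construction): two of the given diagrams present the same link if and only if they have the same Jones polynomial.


classes: {D1} | {D2, D3, D4}
V(D1) = t^-2 - t^-1 + 1 - t + t^2  [12 crossings, <D> = A^-8 - A^-4 + 1 - A^4 + A^8, w = 0]
D2 (bracket A^-4 - 1 + 2A^4 - 2A^8 + 2A^12 - 2A^16 + A^20; 14 crossings at w = 0): V = t^-5 - 2t^-4 + 2t^-3 - 2t^-2 + 2t^-1 - 1 + t
V(D3) = t^-5 - 2t^-4 + 2t^-3 - 2t^-2 + 2t^-1 - 1 + t  [12 crossings, <D> = A^-4 - 1 + 2A^4 - 2A^8 + 2A^12 - 2A^16 + A^20, w = 0]
V(D4) = t^-5 - 2t^-4 + 2t^-3 - 2t^-2 + 2t^-1 - 1 + t  (w 0, c 14, <D> = A^-4 - 1 + 2A^4 - 2A^8 + 2A^12 - 2A^16 + A^20)
note: comparing 4 Jones polynomials yields 2 groups


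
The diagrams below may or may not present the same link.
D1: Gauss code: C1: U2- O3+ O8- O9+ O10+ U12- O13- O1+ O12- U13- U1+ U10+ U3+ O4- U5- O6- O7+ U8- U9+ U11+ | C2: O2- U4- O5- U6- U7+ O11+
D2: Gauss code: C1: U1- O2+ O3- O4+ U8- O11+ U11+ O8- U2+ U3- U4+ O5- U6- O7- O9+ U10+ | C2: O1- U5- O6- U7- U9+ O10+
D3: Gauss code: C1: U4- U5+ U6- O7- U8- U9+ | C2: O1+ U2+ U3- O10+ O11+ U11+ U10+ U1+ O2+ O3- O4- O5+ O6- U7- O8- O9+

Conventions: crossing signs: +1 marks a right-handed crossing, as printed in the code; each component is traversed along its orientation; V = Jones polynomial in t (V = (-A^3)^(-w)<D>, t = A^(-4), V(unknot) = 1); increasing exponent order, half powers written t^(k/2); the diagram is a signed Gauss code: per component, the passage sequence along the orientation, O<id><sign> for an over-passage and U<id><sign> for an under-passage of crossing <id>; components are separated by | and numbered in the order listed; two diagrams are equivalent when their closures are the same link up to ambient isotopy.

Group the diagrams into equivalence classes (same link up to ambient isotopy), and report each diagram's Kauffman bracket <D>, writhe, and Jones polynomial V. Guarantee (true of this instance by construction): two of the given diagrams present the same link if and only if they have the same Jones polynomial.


grouping into links: {D1, D2, D3}
V(D1) = -t^(-5/2) - t^(-1/2)  (w -1, c 13, <D> = A^-1 + A^7)
V(D2) = -t^(-5/2) - t^(-1/2)  (w -1, c 11, <D> = A^-1 + A^7)
D3 (bracket A^5 + A^13; 11 crossings at w = +1): V = -t^(-5/2) - t^(-1/2)
why: all 3 diagrams share one V(t), hence one class


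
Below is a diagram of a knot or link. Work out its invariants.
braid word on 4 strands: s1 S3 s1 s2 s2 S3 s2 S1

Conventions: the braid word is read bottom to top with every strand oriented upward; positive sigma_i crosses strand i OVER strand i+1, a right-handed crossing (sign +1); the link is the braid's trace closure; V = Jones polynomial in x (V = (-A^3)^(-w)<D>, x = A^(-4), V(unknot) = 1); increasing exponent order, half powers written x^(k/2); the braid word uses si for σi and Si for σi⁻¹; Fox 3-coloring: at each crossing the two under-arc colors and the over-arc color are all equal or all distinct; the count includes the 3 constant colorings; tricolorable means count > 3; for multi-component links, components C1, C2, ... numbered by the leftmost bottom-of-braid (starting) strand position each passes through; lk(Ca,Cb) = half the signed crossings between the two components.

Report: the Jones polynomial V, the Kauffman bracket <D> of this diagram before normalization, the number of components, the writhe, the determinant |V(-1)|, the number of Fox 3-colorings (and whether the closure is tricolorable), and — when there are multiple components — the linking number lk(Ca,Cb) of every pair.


Jones polynomial: V(x) = -x^(-3/2) + x^(-1/2) - 2x^(1/2) + x^(3/2) - 2x^(5/2) + x^(7/2)
<D> = A^-8 - 2A^-4 + 1 - 2A^4 + A^8 - A^12; writhe +2
components 2, writhe +2 (8 crossings)
linking number lk(C1,C2) = 0
3-colorings: 3 of 3^8, det 8 — not tricolorable
note: det 8 = |V(-1)|; not divisible by 3, so not tricolorable


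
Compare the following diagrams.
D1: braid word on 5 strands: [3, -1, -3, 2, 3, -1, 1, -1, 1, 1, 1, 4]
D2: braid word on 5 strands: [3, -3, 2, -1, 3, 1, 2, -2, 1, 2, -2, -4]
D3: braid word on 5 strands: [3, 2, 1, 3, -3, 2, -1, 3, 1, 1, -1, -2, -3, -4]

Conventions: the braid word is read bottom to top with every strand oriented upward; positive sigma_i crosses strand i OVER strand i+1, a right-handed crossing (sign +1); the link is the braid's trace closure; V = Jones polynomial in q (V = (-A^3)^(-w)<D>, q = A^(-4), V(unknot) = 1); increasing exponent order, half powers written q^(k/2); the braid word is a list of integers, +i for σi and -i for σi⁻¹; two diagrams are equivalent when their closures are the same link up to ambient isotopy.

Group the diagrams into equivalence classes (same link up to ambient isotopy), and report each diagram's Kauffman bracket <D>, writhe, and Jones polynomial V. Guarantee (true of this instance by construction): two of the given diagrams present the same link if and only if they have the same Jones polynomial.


classes: {D1, D2, D3}
V(D1) = 1  [12 crossings, <D> = A^12, w = +4]
V(D2) = 1  (w +2, c 12, <D> = A^6)
D3 (bracket A^6; 14 crossings at w = +2): V = 1
note: all 3 diagrams share one V(q), hence one class


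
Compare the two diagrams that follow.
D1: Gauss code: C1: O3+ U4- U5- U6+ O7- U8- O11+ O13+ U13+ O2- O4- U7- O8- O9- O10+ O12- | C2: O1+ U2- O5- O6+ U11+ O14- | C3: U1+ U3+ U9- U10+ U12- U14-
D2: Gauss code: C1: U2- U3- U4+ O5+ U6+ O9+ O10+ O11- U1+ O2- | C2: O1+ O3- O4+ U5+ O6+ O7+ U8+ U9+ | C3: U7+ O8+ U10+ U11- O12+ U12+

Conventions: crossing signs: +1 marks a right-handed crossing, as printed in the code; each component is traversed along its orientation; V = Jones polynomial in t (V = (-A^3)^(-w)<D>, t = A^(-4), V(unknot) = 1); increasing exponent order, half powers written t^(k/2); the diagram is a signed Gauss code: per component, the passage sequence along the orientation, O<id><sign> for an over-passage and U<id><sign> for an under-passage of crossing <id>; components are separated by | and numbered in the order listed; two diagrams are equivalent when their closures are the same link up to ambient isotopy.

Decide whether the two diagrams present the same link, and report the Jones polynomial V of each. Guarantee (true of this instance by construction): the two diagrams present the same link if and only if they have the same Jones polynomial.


same link: no
V(D1) = -t^-5 - t^-4 + t^-3 + 2t^-2 + 2t^-1 + 1  [14 crossings, <D> = A^-6 + 2A^-2 + 2A^2 + A^6 - A^10 - A^14, w = -2]
V(D2) = t^2 + 2t^4 - t^5 + 2t^6 - t^7 + t^8  [12 crossings, <D> = A^-14 - A^-10 + 2A^-6 - A^-2 + 2A^2 + A^10, w = +6]
insight: comparing 2 Jones polynomials yields 2 groups


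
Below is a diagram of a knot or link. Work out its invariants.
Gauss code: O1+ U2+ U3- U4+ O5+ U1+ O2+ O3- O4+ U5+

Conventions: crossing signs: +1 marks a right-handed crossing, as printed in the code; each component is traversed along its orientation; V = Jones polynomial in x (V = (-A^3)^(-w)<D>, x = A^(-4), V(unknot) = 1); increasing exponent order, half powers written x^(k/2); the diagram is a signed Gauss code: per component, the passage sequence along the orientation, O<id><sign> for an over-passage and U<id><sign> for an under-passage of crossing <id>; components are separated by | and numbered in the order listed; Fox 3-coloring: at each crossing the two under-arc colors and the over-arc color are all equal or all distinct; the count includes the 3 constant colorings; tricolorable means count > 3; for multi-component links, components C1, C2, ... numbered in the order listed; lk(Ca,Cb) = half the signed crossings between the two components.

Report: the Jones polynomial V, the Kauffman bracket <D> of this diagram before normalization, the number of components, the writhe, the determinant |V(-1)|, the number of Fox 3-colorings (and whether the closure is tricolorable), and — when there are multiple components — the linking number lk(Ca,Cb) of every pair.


Jones polynomial: V(x) = x + x^3 - x^4
<D> = A^-7 - A^-3 - A^5; writhe +3
components 1, writhe +3 (5 crossings)
3-colorings: 9 of 3^5, det 3 — tricolorable
note: w = +3 (over 5 crossings) is diagram-only; (-A^3)^(-3) removes it from V


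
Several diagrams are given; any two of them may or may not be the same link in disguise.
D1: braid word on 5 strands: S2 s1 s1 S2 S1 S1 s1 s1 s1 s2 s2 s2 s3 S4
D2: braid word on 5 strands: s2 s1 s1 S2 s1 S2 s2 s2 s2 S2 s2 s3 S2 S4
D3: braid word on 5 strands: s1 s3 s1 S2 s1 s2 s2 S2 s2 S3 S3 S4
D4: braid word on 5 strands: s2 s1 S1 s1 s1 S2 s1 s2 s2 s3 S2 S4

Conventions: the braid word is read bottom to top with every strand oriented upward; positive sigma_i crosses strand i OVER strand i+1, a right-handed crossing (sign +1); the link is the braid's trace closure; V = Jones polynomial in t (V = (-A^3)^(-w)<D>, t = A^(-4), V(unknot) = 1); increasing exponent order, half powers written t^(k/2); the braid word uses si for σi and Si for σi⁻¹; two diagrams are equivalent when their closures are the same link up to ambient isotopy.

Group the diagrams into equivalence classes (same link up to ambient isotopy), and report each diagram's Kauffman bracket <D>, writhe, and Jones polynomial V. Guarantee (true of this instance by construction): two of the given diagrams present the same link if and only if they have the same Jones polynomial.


equivalence classes: {D1, D2, D3, D4}
D1 (bracket -A^-12 + A^-8 - A^-4 + 2 - A^4 + A^8; 14 crossings at w = +4): V = t - t^2 + 2t^3 - t^4 + t^5 - t^6
V(D2) = t - t^2 + 2t^3 - t^4 + t^5 - t^6  [14 crossings, <D> = -A^-12 + A^-8 - A^-4 + 2 - A^4 + A^8, w = +4]
V(D3) = t - t^2 + 2t^3 - t^4 + t^5 - t^6  (w +2, c 12, <D> = -A^-18 + A^-14 - A^-10 + 2A^-6 - A^-2 + A^2)
V(D4) = t - t^2 + 2t^3 - t^4 + t^5 - t^6  [12 crossings, <D> = -A^-12 + A^-8 - A^-4 + 2 - A^4 + A^8, w = +4]
key observation: one V(t) for all 4 diagrams — one class (guaranteed)


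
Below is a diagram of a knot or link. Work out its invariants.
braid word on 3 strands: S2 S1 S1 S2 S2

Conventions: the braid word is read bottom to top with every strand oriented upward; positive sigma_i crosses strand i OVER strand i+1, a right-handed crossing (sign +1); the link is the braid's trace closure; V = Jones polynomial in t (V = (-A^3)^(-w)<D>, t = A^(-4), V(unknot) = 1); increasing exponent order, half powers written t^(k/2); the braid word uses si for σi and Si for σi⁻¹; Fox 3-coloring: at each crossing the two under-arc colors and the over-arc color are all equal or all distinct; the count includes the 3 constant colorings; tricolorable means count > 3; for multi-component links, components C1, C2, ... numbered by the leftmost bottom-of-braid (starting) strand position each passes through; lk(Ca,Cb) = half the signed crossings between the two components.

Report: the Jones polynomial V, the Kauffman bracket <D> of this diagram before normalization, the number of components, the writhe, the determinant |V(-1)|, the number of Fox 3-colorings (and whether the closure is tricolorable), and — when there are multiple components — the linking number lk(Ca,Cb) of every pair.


V = t^(-13/2) - t^(-11/2) + t^(-9/2) - 2t^(-7/2) - t^(-3/2)
<D> = A^-9 + 2A^-1 - A^3 + A^7 - A^11 (w = -5)
2 components over 5 crossings, w = -5
lk(C1,C2): -1
9 Fox colorings among 3^5, |V(-1)| = 6: tricolorable
why: det 6 = |V(-1)|; divisible by 3, so tricolorable


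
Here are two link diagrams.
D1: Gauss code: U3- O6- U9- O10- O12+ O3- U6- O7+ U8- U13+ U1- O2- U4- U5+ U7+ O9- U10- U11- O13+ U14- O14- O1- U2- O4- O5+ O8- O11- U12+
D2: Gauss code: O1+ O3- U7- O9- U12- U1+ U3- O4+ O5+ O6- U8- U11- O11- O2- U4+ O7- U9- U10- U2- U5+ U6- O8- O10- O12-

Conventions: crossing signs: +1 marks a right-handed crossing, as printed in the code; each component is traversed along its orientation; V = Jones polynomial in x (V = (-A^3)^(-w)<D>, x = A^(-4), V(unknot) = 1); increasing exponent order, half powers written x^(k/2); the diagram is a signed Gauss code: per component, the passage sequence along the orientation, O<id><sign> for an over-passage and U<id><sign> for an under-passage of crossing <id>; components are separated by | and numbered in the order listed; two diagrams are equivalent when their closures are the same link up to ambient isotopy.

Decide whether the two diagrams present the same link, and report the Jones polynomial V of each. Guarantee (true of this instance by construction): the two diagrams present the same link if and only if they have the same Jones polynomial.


equivalent: yes
D1 (bracket A^-14 - A^-10 + 2A^-6 - A^-2 + A^2 - A^6; 14 crossings at w = -6): V = -x^-6 + x^-5 - x^-4 + 2x^-3 - x^-2 + x^-1
D2 (bracket A^-14 - A^-10 + 2A^-6 - A^-2 + A^2 - A^6; 12 crossings at w = -6): V = -x^-6 + x^-5 - x^-4 + 2x^-3 - x^-2 + x^-1
key observation: from 14 to 12 crossings by R-moves: one link, two diagrams


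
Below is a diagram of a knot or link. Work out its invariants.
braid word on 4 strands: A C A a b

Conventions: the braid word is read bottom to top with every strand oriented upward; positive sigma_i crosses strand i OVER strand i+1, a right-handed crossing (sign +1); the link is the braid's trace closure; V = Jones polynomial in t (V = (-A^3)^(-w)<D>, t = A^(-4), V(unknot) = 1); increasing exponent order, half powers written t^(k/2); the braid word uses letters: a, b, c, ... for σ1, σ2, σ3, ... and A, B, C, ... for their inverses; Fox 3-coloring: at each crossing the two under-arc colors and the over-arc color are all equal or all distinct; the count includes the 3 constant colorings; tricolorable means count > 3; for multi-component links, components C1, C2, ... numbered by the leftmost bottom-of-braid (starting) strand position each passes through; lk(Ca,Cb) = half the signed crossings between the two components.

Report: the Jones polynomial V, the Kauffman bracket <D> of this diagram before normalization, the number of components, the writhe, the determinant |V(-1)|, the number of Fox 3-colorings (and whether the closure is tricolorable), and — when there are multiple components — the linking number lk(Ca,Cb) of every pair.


V(t) = 1
bracket: -A^-3, w = -1
1 component, writhe -1, over 5 crossings
det 1, colorings 3 of 3^5 — not tricolorable
observation: free reduction leaves σ1⁻¹ σ3⁻¹ σ2 of the original 5 letters


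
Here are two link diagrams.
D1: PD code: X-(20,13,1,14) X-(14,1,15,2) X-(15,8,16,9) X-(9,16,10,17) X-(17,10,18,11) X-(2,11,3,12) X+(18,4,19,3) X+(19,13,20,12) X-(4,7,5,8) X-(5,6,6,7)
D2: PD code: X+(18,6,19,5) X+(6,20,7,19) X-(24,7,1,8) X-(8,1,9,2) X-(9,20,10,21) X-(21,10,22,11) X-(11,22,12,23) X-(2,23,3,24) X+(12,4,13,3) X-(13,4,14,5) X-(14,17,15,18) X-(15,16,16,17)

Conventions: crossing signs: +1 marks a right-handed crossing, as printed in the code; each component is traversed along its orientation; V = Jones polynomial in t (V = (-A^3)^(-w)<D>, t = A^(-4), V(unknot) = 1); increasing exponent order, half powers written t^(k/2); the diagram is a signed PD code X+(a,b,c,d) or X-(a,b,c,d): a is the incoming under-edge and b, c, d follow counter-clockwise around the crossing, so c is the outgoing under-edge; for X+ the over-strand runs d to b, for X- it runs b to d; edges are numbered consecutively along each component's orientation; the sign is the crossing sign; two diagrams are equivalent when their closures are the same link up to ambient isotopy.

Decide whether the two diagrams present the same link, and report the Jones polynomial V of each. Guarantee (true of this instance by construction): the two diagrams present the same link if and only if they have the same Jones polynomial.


equivalent: no
D1 (bracket A^-14 - A^-10 + 2A^-6 - A^-2 + A^2 - A^6; 10 crossings at w = -6): V = -t^-6 + t^-5 - t^-4 + 2t^-3 - t^-2 + t^-1
V(D2) = t^-7 - 2t^-6 + 2t^-5 - 3t^-4 + 3t^-3 - 2t^-2 + 2t^-1  [12 crossings, <D> = 2A^-14 - 2A^-10 + 3A^-6 - 3A^-2 + 2A^2 - 2A^6 + A^10, w = -6]
observation: comparing 2 Jones polynomials yields 2 groups


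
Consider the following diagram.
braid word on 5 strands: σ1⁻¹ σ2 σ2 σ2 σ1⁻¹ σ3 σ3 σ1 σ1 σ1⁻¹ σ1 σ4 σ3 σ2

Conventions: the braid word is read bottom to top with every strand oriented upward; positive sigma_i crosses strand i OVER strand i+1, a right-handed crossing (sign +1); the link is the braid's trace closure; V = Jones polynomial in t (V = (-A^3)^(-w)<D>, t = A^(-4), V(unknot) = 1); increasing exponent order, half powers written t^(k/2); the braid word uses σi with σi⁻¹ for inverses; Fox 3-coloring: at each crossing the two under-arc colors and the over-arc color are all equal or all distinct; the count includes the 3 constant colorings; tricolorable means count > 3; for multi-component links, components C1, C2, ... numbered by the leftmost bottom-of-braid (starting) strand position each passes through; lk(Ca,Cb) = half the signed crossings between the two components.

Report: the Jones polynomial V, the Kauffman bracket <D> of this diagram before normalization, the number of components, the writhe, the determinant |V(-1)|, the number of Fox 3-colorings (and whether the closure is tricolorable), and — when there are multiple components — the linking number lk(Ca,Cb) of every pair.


V = t^2 + 2t^4 - 2t^5 + t^6 - 2t^7 + t^8
<D> = A^-8 - 2A^-4 + 1 - 2A^4 + 2A^8 + A^16 (w = +8)
1 component over 14 crossings, w = +8
27 Fox colorings among 3^14, |V(-1)| = 9: tricolorable
why: free reduction leaves σ1⁻¹ σ2 σ2 σ2 σ1⁻¹ σ3 σ3 σ1 σ1 σ4 σ3 σ2 of the original 14 letters


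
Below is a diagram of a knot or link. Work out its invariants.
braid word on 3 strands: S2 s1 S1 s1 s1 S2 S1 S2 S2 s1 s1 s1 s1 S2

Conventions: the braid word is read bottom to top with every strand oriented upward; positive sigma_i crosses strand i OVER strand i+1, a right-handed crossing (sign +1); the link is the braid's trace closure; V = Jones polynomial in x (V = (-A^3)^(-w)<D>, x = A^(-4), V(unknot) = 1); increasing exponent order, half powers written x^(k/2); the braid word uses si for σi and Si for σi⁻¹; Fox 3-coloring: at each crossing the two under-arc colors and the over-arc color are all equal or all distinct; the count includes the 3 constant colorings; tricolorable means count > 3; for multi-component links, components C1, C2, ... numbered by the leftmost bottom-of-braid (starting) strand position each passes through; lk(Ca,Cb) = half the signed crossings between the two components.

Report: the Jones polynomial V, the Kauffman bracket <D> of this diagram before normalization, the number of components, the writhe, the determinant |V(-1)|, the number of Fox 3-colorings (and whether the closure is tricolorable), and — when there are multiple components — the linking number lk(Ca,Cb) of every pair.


Jones polynomial: V(x) = -x^-3 + x^-2 - x^-1 + 3 - x + x^2 - x^3
<D> = -A^-12 + A^-8 - A^-4 + 3 - A^4 + A^8 - A^12; writhe 0
components 1, writhe 0 (14 crossings)
3-colorings: 27 of 3^14, det 9 — tricolorable
note: palindromic: swapping x for 1/x fixes V


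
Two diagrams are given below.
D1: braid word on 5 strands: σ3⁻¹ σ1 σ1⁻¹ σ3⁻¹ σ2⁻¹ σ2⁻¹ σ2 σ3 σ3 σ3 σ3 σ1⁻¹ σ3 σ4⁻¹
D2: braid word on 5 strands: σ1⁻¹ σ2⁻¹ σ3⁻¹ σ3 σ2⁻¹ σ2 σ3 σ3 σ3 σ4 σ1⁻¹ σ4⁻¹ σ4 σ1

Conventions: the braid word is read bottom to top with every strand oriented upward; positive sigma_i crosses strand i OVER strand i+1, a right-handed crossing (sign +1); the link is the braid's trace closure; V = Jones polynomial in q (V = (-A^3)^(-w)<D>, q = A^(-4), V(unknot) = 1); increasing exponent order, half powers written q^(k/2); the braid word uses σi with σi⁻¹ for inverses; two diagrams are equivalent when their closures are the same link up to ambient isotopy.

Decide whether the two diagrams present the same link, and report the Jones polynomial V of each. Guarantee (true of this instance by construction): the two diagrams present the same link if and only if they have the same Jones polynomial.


equivalent: yes
D1 (bracket -A^-16 + A^-12 + A^-4; 14 crossings at w = 0): V = q + q^3 - q^4
V(D2) = q + q^3 - q^4  (w +2, c 14, <D> = -A^-10 + A^-6 + A^2)
key observation: all 2 diagrams share one V(q), hence one class


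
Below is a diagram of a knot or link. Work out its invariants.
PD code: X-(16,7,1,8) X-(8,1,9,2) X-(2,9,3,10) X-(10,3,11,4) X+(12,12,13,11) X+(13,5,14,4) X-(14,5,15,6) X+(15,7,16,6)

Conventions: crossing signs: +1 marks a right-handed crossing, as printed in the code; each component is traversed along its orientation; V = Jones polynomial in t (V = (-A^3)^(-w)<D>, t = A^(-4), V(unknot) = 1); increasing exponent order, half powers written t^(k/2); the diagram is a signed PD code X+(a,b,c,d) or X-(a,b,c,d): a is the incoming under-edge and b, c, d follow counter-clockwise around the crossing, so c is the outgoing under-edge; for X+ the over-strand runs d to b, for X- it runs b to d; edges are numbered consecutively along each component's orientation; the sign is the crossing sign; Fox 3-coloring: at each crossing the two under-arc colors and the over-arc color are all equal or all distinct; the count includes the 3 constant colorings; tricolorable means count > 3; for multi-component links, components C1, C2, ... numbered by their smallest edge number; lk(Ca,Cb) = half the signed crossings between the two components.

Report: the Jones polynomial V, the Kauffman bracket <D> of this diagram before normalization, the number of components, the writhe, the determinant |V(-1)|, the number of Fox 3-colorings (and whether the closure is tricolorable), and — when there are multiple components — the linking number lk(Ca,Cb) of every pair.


Jones polynomial: V(t) = -t^-4 + t^-3 + t^-1
<D> = A^-2 + A^6 - A^10; writhe -2
components 1, writhe -2 (8 crossings)
3-colorings: 9 of 3^8, det 3 — tricolorable
note: the span of V is 3, forcing >= 3 crossings in any diagram


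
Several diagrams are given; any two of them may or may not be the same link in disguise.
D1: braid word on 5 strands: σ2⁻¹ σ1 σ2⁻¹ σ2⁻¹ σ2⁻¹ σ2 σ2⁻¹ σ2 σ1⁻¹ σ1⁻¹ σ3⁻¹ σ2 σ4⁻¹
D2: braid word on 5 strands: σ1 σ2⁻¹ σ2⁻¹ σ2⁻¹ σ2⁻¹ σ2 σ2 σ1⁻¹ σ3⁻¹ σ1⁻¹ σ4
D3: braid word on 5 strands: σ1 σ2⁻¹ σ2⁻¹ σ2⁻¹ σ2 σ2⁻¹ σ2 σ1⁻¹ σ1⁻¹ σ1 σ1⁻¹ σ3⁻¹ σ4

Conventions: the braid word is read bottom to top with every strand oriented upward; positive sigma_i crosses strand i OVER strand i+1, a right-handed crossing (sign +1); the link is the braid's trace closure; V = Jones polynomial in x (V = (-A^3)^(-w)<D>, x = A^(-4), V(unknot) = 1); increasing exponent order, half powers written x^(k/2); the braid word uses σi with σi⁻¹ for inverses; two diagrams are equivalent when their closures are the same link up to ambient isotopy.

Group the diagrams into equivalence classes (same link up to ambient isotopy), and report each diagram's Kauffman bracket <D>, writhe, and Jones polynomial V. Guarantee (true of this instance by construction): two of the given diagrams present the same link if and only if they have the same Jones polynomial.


equivalence classes: {D1, D2, D3}
D1 (bracket A^-13 + A^-5; 13 crossings at w = -5): V = -x^(-5/2) - x^(-1/2)
V(D2) = -x^(-5/2) - x^(-1/2)  (w -3, c 11, <D> = A^-7 + A)
V(D3) = -x^(-5/2) - x^(-1/2)  [13 crossings, <D> = A^-7 + A, w = -3]
key observation: all 3 diagrams share one V(x), hence one class


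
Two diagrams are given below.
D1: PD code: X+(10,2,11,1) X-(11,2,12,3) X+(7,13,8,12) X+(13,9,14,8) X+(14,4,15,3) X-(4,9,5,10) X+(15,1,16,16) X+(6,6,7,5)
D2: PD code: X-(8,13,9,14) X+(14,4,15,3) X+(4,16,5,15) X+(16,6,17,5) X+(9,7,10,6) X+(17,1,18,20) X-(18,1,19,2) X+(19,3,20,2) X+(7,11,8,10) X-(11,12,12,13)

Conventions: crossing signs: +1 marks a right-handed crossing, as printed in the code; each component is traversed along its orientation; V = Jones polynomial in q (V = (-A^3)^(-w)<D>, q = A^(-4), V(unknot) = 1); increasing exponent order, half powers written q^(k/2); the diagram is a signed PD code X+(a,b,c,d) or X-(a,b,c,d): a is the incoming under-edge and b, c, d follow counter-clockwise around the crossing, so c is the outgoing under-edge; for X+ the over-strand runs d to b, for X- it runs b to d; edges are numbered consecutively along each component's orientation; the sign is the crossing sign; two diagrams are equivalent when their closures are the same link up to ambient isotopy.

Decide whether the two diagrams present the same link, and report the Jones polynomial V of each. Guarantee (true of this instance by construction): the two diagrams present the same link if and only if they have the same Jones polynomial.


same link: no
V(D1) = 1  [8 crossings, <D> = A^12, w = +4]
D2 (bracket -A^-4 + 1 + A^8; 10 crossings at w = +4): V = q + q^3 - q^4
note: 2 classes among 2 diagrams; unequal V(q) rules out equality


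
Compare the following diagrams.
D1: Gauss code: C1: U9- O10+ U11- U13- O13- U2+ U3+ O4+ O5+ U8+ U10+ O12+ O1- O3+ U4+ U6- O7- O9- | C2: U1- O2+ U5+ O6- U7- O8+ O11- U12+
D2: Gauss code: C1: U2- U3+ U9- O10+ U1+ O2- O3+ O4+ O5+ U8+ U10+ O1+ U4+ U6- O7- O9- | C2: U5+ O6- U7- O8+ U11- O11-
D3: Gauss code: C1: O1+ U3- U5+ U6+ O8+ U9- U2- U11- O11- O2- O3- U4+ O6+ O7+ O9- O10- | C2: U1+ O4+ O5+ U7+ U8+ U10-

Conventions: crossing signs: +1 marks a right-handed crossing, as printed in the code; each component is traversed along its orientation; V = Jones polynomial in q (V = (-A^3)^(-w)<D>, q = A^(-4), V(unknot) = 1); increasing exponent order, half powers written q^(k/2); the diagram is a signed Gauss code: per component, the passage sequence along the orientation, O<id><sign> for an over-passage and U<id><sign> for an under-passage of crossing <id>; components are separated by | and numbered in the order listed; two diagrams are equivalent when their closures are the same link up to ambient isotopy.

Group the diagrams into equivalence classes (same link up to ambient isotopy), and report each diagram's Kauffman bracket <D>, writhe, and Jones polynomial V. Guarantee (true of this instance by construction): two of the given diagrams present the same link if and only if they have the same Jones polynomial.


grouping into links: {D1, D2} | {D3}
V(D1) = -2q^(1/2) + q^(3/2) - 2q^(5/2) + q^(7/2) - q^(9/2) + q^(11/2)  (w +1, c 13, <D> = -A^-19 + A^-15 - A^-11 + 2A^-7 - A^-3 + 2A)
D2 (bracket -A^-19 + A^-15 - A^-11 + 2A^-7 - A^-3 + 2A; 11 crossings at w = +1): V = -2q^(1/2) + q^(3/2) - 2q^(5/2) + q^(7/2) - q^(9/2) + q^(11/2)
V(D3) = -q^(1/2) + q^(3/2) - q^(5/2) - q^(9/2)  (w +1, c 11, <D> = A^-15 + A^-7 - A^-3 + A)
key observation: 2 values of V(q) split the 3 diagrams


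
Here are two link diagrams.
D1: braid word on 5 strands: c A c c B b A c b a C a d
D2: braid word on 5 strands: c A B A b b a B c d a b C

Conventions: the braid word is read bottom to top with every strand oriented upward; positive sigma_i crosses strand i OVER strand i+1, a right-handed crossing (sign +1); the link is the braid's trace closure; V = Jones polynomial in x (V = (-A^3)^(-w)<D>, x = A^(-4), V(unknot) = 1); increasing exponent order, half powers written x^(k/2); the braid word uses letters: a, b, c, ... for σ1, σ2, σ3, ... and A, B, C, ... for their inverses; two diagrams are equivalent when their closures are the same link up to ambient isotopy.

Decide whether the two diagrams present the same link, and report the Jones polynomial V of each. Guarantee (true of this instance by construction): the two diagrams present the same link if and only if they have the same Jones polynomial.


equivalent: no
D1 (bracket -A^-3 + A^5 + A^9 + A^13; 13 crossings at w = +5): V = -x^(1/2) - x^(3/2) - x^(5/2) + x^(9/2)
V(D2) = -x^(-1/2) - x^(1/2)  [13 crossings, <D> = A^7 + A^11, w = +3]
observation: V(x) takes 2 values over 2 diagrams, fixing the grouping


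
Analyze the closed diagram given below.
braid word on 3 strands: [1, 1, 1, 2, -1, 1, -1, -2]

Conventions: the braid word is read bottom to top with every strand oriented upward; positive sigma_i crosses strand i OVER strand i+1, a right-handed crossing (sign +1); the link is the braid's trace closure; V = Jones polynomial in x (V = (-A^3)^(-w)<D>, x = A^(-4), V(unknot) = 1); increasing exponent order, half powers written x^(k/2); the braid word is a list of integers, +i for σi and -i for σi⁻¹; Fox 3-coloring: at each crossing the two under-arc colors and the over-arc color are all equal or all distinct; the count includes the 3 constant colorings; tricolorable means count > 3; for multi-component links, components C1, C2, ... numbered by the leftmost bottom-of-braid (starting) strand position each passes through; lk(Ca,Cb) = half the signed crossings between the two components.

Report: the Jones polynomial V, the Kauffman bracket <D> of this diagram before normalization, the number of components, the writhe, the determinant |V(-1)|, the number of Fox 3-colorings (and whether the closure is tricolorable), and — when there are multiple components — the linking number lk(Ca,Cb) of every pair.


V(x) = x + x^3 - x^4
bracket: -A^-10 + A^-6 + A^2, w = +2
1 component, writhe +2, over 8 crossings
det 3, colorings 9 of 3^8 — tricolorable
observation: V spans 3 powers of x: at least 3 crossings in any diagram


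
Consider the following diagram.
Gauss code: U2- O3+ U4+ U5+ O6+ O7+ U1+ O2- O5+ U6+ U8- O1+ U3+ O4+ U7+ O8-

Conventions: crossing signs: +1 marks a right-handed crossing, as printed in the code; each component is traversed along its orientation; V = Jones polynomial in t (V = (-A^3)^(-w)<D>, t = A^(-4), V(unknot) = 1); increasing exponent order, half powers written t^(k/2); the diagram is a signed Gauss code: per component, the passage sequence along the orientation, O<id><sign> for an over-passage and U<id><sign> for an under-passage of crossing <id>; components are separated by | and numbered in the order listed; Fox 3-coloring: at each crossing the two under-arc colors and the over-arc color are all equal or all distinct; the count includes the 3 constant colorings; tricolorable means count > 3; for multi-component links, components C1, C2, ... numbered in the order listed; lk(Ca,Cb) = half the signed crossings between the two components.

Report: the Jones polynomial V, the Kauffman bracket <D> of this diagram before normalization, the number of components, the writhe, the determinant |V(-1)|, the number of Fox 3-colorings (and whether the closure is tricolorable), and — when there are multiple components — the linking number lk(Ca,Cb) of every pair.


Jones polynomial: V(t) = 2t - 2t^2 + 3t^3 - 3t^4 + 2t^5 - 2t^6 + t^7
<D> = A^-16 - 2A^-12 + 2A^-8 - 3A^-4 + 3 - 2A^4 + 2A^8; writhe +4
components 1, writhe +4 (8 crossings)
3-colorings: 9 of 3^8, det 15 — tricolorable
note: V spans 6 powers of t: at least 6 crossings in any diagram


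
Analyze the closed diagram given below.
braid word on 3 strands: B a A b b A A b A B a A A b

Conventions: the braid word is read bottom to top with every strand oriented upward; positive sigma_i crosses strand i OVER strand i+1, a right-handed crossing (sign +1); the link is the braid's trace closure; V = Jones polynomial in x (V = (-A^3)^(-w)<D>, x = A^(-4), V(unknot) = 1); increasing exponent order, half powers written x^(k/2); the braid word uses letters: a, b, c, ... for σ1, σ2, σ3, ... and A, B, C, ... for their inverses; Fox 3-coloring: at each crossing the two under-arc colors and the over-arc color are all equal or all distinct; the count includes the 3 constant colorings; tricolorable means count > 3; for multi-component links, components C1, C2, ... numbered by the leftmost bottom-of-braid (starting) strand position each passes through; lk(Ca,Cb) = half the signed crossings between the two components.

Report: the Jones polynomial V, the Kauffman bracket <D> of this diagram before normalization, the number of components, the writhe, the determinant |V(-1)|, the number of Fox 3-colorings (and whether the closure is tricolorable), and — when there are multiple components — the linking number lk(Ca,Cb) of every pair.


Jones polynomial: V(x) = -x^-4 + x^-3 + x^-1
<D> = A^-2 + A^6 - A^10; writhe -2
components 1, writhe -2 (14 crossings)
3-colorings: 9 of 3^14, det 3 — tricolorable
note: inverse pairs cancel, leaving σ2 σ1⁻¹ σ1⁻¹ σ2 σ1⁻¹ σ2⁻¹ σ1⁻¹ σ2


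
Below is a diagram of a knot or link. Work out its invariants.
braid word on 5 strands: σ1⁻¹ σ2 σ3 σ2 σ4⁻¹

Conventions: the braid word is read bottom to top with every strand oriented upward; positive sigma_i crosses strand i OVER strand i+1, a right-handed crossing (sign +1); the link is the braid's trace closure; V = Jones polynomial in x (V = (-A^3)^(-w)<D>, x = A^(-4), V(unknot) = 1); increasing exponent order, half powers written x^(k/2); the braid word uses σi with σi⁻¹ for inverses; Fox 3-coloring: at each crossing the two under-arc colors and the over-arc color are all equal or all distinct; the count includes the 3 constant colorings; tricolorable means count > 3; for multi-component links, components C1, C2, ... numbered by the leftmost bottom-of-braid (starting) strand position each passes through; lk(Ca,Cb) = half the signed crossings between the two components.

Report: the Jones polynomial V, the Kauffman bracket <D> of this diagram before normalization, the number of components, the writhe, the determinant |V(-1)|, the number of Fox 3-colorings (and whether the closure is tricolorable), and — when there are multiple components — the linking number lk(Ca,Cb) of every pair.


Jones polynomial: V(x) = -x^(1/2) - x^(5/2)
<D> = A^-7 + A; writhe +1
components 2, writhe +1 (5 crossings)
linking number lk(C1,C2) = +1
3-colorings: 3 of 3^5, det 2 — not tricolorable
note: the 1 component pair carries total linking +1


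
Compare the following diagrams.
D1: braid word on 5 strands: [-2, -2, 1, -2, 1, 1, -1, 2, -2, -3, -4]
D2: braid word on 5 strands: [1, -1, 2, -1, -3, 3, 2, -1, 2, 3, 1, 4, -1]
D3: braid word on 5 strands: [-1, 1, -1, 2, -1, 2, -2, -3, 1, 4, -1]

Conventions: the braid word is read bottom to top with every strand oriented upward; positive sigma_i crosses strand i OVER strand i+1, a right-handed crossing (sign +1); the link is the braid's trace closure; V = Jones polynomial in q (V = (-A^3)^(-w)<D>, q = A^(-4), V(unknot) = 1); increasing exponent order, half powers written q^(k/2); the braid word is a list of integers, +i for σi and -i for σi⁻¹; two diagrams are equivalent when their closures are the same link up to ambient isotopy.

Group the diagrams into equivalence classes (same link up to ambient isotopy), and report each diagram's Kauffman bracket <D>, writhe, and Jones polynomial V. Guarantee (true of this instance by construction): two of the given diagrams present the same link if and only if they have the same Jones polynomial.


equivalence classes: {D1} | {D2} | {D3}
D1 (bracket A^-15 - A^-11 + 2A^-7 - A^-3 + 2A - A^5; 11 crossings at w = -3): V = q^(-7/2) - 2q^(-5/2) + q^(-3/2) - 2q^(-1/2) + q^(1/2) - q^(3/2)
V(D2) = -q^(-3/2) + q^(-1/2) - 2q^(1/2) + q^(3/2) - 2q^(5/2) + q^(7/2)  (w +3, c 13, <D> = -A^-5 + 2A^-1 - A^3 + 2A^7 - A^11 + A^15)
D3 (bracket A^-1 + A^7; 11 crossings at w = -1): V = -q^(-5/2) - q^(-1/2)
key observation: comparing 3 Jones polynomials yields 3 groups
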